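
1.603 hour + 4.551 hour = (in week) 0.03663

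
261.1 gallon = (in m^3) 0.9884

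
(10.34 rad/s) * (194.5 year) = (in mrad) 6.342e+13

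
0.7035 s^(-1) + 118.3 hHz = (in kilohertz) 11.83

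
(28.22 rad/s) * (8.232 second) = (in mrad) 2.323e+05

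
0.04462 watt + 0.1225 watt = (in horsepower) 0.0002241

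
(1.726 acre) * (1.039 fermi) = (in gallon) 1.917e-09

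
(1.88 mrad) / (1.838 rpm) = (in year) 3.097e-10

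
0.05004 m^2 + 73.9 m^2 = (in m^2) 73.95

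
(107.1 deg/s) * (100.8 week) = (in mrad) 1.14e+11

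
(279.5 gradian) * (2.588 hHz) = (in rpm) 1.085e+04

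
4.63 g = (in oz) 0.1633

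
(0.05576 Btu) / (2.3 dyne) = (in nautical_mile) 1381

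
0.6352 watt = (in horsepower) 0.0008518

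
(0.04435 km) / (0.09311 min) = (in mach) 0.02331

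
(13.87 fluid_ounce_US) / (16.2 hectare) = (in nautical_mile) 1.367e-12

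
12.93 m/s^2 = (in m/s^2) 12.93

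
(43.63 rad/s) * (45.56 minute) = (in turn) 1.898e+04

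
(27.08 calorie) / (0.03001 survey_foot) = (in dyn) 1.239e+09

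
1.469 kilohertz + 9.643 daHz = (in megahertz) 0.001565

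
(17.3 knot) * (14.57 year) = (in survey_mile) 2.541e+06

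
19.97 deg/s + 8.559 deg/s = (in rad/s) 0.4979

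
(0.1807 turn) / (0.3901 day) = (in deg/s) 0.00193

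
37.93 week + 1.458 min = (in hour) 6372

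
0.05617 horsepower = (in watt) 41.89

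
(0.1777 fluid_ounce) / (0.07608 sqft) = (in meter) 0.0007435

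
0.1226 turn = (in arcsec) 1.589e+05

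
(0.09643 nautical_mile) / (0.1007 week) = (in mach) 8.612e-06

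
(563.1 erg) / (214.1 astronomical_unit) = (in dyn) 1.758e-13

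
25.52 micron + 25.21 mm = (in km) 2.524e-05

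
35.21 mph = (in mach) 0.04623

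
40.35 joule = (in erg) 4.035e+08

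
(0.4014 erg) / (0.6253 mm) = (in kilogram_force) 6.546e-06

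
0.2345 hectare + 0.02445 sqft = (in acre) 0.5795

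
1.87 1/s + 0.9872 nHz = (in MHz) 1.87e-06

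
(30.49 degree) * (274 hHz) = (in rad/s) 1.458e+04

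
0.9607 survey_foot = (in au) 1.957e-12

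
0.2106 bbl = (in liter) 33.48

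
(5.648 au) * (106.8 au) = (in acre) 3.336e+21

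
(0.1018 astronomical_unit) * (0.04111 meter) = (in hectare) 6.261e+04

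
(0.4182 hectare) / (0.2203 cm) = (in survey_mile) 1180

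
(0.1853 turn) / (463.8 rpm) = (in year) 7.601e-10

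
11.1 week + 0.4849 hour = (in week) 11.1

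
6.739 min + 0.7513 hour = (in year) 9.859e-05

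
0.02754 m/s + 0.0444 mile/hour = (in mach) 0.0001392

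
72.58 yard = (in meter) 66.37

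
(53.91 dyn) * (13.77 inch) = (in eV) 1.177e+15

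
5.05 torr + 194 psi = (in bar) 13.38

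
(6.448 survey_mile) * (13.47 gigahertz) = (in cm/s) 1.398e+16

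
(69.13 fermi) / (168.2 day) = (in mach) 1.397e-23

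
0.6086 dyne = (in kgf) 6.206e-07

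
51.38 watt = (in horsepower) 0.0689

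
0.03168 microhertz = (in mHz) 3.168e-05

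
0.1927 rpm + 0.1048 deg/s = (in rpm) 0.2102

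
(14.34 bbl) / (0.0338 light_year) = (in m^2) 7.13e-15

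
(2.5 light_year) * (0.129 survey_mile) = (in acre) 1.213e+15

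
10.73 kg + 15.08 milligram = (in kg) 10.73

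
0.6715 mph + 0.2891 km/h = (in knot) 0.7396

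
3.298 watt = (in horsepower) 0.004423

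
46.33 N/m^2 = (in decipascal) 463.3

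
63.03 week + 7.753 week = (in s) 4.281e+07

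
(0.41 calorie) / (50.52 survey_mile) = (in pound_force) 4.743e-06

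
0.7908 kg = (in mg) 7.908e+05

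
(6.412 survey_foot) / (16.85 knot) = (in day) 2.609e-06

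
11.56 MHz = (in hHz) 1.156e+05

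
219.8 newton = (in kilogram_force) 22.41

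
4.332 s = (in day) 5.014e-05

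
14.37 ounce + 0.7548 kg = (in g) 1162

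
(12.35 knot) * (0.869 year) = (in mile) 1.082e+05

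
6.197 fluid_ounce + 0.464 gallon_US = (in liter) 1.94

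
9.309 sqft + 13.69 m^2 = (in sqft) 156.7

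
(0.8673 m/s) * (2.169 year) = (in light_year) 6.271e-09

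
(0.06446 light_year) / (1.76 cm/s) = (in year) 1.099e+09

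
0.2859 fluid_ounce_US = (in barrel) 5.318e-05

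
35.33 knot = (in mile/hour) 40.66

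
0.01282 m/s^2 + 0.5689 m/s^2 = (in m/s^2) 0.5817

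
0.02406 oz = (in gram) 0.6821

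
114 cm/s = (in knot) 2.216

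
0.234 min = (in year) 4.452e-07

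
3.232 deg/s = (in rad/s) 0.05641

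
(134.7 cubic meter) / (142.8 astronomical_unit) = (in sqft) 6.787e-11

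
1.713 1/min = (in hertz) 0.02855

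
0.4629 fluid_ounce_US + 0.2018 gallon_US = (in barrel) 0.004891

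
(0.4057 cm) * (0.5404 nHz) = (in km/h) 7.893e-12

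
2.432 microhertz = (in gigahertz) 2.432e-15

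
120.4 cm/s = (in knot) 2.34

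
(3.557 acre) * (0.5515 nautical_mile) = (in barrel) 9.248e+07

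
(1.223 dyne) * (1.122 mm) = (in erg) 0.1372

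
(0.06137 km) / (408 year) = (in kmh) 1.717e-08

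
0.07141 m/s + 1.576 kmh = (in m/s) 0.5092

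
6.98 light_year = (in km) 6.604e+13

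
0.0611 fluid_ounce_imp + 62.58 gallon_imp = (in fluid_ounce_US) 9620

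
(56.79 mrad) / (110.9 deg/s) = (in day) 3.396e-07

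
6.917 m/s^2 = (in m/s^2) 6.917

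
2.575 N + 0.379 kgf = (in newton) 6.292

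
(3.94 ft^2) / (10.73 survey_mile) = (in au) 1.417e-16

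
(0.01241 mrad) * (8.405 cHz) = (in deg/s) 5.976e-05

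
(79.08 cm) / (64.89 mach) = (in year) 1.135e-12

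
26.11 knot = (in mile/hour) 30.05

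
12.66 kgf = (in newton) 124.2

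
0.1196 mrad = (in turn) 1.903e-05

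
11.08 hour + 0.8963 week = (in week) 0.9623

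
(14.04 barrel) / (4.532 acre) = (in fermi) 1.217e+11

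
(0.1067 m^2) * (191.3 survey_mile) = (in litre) 3.285e+07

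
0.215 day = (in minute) 309.6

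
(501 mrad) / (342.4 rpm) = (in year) 4.431e-10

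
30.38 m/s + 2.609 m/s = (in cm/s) 3299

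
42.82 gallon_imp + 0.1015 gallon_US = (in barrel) 1.227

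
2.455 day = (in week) 0.3507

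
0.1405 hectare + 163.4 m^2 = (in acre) 0.3876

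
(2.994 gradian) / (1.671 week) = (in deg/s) 2.666e-06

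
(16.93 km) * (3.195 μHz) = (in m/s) 0.05409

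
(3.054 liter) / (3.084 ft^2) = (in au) 7.125e-14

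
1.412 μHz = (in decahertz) 1.412e-07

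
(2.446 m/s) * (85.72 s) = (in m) 209.7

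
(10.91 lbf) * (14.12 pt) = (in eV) 1.509e+18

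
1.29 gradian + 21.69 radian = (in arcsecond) 4.478e+06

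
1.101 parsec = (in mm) 3.397e+19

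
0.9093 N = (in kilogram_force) 0.09272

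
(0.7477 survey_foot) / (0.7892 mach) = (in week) 1.402e-09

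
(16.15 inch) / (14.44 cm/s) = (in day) 3.288e-05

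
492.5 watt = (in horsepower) 0.6605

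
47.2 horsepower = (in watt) 3.52e+04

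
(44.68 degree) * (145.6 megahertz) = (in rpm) 1.084e+09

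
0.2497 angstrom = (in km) 2.497e-14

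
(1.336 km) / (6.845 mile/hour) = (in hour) 0.1213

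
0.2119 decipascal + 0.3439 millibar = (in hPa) 0.3441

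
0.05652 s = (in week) 9.345e-08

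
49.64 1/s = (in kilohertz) 0.04964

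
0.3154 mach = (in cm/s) 1.074e+04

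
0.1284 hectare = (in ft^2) 1.382e+04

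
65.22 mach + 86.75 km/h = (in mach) 65.29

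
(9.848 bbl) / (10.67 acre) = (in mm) 0.03626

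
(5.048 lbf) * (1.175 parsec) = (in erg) 8.141e+24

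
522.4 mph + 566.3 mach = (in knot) 3.753e+05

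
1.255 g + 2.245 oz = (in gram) 64.9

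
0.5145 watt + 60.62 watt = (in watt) 61.13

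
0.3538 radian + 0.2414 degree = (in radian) 0.358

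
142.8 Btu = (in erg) 1.507e+12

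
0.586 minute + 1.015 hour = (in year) 0.000117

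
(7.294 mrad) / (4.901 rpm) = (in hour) 3.948e-06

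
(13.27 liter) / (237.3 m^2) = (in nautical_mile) 3.019e-08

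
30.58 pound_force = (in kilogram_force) 13.87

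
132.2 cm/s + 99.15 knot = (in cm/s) 5233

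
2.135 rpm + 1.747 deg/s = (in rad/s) 0.2541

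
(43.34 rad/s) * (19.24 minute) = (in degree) 2.867e+06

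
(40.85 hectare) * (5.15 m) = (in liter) 2.104e+09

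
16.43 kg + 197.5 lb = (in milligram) 1.06e+08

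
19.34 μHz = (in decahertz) 1.934e-06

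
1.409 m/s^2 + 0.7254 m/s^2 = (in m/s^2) 2.134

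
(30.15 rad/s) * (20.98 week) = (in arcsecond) 7.891e+13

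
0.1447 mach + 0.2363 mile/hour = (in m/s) 49.38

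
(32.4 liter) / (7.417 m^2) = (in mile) 2.714e-06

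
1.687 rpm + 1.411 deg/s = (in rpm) 1.922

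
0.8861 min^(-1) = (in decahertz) 0.001477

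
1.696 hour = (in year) 0.0001936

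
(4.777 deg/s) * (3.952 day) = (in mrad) 2.847e+07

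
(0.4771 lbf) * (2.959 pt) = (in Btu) 2.1e-06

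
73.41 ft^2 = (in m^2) 6.82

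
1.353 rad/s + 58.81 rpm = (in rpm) 71.73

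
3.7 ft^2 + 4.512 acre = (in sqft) 1.965e+05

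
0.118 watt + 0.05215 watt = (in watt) 0.1701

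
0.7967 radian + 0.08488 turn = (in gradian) 84.67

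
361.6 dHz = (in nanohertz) 3.616e+10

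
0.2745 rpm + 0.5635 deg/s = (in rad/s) 0.03858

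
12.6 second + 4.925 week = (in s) 2.979e+06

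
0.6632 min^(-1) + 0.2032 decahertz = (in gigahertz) 2.043e-09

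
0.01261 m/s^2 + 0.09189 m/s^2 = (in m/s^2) 0.1045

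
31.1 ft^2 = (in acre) 0.000714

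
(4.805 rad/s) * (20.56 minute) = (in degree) 3.396e+05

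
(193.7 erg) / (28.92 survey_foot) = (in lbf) 4.94e-07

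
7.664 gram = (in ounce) 0.2703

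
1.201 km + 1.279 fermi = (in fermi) 1.201e+18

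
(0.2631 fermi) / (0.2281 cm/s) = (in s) 1.153e-13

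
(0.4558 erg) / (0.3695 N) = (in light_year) 1.304e-23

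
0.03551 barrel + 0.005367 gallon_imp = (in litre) 5.67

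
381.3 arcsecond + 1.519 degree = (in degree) 1.625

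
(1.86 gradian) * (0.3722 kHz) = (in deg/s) 623.1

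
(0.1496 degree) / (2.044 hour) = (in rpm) 3.388e-06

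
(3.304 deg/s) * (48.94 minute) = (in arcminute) 5.821e+05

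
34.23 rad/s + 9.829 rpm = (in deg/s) 2020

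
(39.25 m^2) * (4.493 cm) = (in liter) 1764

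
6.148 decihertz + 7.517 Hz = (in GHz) 8.132e-09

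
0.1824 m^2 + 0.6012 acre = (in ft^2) 2.619e+04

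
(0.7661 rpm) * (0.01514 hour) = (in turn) 0.6959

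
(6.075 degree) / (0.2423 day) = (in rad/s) 5.065e-06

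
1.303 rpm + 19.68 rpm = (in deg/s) 125.9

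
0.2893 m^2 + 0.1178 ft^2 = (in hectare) 3.002e-05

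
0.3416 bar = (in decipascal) 3.416e+05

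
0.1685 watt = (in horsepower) 0.000226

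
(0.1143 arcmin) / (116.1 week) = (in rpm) 4.522e-12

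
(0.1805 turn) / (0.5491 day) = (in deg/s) 0.00137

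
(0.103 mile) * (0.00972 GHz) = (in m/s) 1.611e+09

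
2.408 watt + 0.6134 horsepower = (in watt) 459.8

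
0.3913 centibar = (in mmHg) 2.935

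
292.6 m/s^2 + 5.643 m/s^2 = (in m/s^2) 298.2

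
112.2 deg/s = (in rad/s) 1.958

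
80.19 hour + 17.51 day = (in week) 2.979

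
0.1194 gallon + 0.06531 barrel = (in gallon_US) 2.862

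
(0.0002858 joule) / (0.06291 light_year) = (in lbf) 1.08e-19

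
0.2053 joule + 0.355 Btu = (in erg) 3.748e+09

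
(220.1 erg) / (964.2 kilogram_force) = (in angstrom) 23.28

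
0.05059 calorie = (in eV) 1.321e+18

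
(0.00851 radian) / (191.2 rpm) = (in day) 4.919e-09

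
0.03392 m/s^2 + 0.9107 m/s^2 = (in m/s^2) 0.9446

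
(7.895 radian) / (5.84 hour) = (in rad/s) 0.0003755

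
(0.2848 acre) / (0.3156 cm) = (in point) 1.035e+09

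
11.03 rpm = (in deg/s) 66.18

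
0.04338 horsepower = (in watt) 32.35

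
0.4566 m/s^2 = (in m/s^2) 0.4566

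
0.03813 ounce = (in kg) 0.001081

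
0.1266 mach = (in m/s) 43.11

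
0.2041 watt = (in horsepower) 0.0002737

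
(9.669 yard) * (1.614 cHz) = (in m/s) 0.1427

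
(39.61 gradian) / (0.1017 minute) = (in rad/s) 0.102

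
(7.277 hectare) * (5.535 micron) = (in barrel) 2.533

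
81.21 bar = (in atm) 80.15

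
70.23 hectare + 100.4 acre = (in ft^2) 1.193e+07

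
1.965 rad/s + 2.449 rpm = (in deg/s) 127.3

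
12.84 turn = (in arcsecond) 1.664e+07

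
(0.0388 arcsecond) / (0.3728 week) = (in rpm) 7.967e-12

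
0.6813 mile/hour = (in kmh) 1.096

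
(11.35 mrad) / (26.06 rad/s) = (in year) 1.381e-11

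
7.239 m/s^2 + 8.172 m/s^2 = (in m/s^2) 15.41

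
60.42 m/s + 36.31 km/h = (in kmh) 253.8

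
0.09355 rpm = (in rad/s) 0.009797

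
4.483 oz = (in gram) 127.1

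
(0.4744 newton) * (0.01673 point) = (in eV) 1.748e+13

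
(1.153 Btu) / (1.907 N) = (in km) 0.6379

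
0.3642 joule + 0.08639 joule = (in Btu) 0.0004271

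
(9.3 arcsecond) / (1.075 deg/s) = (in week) 3.973e-09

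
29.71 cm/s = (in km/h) 1.07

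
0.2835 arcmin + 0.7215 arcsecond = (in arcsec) 17.73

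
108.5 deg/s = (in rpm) 18.08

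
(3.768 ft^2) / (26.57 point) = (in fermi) 3.735e+16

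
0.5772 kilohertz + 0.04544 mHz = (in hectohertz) 5.772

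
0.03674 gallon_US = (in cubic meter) 0.0001391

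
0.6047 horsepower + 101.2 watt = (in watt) 552.1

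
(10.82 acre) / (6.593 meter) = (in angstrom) 6.641e+13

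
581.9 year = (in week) 3.034e+04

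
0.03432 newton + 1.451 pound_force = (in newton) 6.489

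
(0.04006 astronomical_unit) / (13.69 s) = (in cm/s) 4.378e+10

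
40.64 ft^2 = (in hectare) 0.0003776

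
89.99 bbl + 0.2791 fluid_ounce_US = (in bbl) 89.99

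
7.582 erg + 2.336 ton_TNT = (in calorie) 2.336e+09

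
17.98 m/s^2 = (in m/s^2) 17.98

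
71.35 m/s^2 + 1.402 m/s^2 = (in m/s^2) 72.75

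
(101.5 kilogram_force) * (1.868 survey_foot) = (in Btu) 0.5372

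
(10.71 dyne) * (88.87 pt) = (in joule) 3.358e-06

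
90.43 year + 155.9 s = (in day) 3.301e+04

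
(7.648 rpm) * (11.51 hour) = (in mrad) 3.319e+07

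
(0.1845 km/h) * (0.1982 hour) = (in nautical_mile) 0.01975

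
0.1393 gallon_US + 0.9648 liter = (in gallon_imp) 0.3282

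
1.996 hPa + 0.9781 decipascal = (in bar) 0.001997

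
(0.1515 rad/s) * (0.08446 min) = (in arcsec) 1.584e+05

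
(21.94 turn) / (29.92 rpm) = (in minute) 0.7333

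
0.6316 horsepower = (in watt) 471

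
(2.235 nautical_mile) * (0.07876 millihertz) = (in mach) 0.0009574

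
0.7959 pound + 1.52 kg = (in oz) 66.35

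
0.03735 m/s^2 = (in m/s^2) 0.03735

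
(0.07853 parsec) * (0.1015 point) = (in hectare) 8.677e+06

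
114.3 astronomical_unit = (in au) 114.3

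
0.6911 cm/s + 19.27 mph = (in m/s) 8.621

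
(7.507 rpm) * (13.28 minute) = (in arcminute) 2.153e+06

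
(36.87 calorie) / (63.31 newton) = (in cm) 243.7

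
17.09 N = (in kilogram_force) 1.743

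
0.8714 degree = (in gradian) 0.9682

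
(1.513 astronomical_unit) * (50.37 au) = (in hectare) 1.706e+20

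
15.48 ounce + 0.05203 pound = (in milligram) 4.625e+05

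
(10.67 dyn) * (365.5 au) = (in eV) 3.641e+28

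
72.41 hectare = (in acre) 178.9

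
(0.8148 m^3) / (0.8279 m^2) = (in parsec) 3.189e-17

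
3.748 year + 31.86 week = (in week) 227.3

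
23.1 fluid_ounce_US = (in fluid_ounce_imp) 24.04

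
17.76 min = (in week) 0.001762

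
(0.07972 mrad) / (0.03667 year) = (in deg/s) 3.95e-09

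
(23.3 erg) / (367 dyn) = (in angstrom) 6.349e+06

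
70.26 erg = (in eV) 4.385e+13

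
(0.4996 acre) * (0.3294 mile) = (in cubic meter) 1.072e+06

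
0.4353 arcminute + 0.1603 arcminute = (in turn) 2.757e-05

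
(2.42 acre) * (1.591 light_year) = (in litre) 1.474e+23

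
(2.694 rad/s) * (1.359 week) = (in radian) 2.214e+06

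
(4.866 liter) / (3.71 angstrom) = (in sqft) 1.412e+08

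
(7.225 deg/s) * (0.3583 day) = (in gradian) 2.485e+05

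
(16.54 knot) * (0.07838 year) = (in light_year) 2.223e-09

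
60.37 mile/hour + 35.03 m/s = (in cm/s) 6202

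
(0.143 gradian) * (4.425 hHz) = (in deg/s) 56.95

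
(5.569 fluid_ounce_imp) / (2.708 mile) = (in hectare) 3.631e-12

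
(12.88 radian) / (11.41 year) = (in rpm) 3.418e-07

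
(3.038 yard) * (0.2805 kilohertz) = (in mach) 2.288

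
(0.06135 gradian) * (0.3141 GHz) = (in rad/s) 3.027e+05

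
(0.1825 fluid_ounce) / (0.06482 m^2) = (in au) 5.566e-16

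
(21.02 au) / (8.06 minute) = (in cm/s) 6.502e+11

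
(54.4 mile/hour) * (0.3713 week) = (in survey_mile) 3393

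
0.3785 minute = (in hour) 0.006308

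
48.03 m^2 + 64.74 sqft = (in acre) 0.01335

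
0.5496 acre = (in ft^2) 2.394e+04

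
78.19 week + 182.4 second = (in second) 4.729e+07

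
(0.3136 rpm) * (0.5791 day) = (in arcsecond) 3.389e+08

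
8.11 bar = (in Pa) 8.11e+05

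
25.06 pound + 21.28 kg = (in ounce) 1152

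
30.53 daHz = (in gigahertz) 3.053e-07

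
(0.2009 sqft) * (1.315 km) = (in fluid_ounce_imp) 8.638e+05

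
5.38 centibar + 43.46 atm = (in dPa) 4.409e+07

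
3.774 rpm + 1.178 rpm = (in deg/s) 29.71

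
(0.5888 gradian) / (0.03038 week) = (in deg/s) 2.884e-05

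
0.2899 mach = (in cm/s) 9871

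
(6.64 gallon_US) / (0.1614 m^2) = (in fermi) 1.557e+14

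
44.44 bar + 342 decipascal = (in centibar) 4444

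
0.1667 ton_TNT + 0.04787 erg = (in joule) 6.975e+08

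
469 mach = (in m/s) 1.597e+05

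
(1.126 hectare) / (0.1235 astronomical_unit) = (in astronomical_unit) 4.074e-18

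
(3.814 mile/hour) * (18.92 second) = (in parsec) 1.045e-15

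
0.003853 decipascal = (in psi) 5.588e-08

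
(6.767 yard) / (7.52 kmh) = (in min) 0.04937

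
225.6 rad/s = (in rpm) 2154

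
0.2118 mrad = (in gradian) 0.01348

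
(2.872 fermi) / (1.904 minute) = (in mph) 5.624e-17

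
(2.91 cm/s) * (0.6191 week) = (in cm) 1.09e+06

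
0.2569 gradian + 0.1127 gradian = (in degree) 0.3326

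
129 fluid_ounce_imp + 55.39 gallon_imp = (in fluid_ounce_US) 8639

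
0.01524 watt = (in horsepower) 2.044e-05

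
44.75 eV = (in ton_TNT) 1.714e-27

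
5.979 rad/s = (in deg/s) 342.6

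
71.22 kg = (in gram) 7.122e+04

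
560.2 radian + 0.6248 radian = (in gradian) 3.57e+04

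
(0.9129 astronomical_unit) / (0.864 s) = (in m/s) 1.581e+11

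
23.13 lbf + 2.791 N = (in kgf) 10.78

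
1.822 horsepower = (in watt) 1359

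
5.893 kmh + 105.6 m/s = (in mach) 0.3149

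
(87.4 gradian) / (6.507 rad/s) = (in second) 0.211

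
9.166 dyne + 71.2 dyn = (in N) 0.0008037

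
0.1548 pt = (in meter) 5.461e-05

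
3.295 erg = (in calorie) 7.875e-08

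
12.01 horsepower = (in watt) 8956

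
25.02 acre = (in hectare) 10.13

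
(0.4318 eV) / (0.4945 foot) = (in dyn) 4.59e-14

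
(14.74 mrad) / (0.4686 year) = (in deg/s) 5.715e-08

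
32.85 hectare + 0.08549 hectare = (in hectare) 32.94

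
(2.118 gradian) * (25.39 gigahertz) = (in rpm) 8.066e+09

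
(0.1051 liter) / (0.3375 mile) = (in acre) 4.781e-11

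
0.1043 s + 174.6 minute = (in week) 0.01732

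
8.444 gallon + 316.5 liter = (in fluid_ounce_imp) 1.226e+04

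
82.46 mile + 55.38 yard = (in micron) 1.328e+11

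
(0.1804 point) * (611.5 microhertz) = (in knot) 7.565e-08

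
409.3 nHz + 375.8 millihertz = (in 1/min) 22.55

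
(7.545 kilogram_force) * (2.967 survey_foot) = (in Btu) 0.06342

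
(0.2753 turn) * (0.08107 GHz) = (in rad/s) 1.402e+08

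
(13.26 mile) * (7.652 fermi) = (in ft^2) 1.758e-09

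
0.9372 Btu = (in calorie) 236.3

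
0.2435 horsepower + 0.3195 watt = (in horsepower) 0.2439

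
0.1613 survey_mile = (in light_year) 2.744e-14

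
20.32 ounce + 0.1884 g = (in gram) 576.3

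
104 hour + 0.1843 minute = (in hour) 104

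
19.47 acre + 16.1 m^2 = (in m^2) 7.881e+04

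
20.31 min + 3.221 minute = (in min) 23.53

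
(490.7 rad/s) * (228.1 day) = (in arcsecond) 1.995e+15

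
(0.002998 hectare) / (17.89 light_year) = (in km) 1.771e-19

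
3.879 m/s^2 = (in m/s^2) 3.879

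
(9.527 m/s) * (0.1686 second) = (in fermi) 1.606e+15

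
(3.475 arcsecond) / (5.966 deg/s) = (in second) 0.0001618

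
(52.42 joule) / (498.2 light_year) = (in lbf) 2.5e-18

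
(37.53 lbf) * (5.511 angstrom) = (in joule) 9.2e-08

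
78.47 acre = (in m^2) 3.176e+05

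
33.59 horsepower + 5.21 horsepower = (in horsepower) 38.8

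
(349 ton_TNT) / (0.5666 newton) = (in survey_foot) 8.455e+12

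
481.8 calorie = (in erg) 2.016e+10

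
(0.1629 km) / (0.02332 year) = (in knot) 0.0004306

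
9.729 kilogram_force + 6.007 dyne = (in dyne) 9.541e+06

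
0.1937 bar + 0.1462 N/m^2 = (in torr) 145.3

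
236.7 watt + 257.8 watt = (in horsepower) 0.6631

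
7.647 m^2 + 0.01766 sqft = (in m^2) 7.649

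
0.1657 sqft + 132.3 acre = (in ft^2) 5.763e+06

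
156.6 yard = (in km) 0.1432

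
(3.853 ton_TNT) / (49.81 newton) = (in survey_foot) 1.062e+09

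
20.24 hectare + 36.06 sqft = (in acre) 50.01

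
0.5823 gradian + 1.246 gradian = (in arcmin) 98.73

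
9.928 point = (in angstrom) 3.502e+07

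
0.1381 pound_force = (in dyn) 6.143e+04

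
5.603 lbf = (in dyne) 2.492e+06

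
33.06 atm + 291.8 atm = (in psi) 4774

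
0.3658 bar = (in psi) 5.305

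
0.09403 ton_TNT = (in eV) 2.456e+27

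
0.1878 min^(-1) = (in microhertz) 3130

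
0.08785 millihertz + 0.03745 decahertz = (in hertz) 0.3746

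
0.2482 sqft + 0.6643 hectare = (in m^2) 6643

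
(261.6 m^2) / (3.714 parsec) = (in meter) 2.283e-15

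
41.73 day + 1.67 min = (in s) 3.606e+06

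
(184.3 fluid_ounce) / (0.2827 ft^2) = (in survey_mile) 0.000129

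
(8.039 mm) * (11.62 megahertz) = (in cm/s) 9.341e+06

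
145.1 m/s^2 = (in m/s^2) 145.1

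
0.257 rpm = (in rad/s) 0.02691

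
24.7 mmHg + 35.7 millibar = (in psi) 0.9954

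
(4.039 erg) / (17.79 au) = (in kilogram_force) 1.548e-20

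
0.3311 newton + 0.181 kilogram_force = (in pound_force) 0.4735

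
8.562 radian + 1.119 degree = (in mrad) 8582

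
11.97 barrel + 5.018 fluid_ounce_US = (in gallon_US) 502.8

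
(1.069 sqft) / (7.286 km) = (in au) 9.112e-17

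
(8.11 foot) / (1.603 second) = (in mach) 0.004529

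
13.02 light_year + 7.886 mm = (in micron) 1.232e+23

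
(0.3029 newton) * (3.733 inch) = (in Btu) 2.722e-05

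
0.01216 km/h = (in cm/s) 0.3378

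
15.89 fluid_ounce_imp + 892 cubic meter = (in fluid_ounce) 3.016e+07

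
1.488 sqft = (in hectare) 1.382e-05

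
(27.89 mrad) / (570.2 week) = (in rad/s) 8.087e-11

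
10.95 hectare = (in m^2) 1.095e+05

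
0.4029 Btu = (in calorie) 101.6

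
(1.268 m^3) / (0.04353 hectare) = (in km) 2.913e-06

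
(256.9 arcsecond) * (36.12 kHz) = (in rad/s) 44.99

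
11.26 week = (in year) 0.2159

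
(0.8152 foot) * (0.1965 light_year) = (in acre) 1.141e+11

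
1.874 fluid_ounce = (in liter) 0.05542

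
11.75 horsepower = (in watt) 8762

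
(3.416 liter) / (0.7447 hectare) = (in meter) 4.587e-07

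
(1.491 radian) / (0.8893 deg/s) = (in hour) 0.02668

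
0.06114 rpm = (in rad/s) 0.006403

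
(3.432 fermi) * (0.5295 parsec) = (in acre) 0.01386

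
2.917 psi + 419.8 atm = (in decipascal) 4.256e+08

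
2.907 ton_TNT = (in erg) 1.216e+17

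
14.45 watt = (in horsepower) 0.01938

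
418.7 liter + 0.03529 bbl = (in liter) 424.3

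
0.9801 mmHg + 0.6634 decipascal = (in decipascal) 1307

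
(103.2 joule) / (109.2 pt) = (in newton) 2679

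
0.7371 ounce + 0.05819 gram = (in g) 20.95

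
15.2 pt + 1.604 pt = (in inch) 0.2334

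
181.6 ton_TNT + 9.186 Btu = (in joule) 7.598e+11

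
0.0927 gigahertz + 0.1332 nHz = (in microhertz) 9.27e+13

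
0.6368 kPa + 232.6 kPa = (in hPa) 2332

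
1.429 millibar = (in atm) 0.00141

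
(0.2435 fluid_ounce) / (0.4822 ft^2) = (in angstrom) 1.607e+06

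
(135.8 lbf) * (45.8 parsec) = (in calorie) 2.04e+20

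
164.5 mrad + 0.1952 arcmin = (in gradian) 10.48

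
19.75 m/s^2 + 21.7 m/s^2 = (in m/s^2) 41.45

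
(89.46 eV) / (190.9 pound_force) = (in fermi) 1.688e-05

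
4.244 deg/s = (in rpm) 0.7073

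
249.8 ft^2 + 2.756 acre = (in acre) 2.762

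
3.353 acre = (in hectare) 1.357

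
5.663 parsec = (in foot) 5.733e+17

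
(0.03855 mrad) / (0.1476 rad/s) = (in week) 4.318e-10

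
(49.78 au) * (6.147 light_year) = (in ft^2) 4.662e+30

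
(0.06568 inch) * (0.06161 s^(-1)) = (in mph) 0.0002299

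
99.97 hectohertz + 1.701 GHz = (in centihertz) 1.701e+11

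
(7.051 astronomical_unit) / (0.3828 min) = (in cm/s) 4.593e+12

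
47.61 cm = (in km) 0.0004761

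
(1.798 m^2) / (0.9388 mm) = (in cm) 1.915e+05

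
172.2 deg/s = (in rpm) 28.7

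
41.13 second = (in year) 1.304e-06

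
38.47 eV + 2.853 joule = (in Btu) 0.002704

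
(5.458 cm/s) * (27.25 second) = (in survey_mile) 0.0009242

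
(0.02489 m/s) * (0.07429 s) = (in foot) 0.006067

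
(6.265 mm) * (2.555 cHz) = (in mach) 4.701e-07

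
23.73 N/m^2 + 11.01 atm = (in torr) 8368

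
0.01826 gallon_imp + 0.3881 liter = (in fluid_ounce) 15.93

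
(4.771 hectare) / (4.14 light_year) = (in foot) 3.996e-12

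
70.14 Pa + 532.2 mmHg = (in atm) 0.701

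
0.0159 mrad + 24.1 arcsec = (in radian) 0.0001327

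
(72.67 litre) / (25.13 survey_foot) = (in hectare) 9.487e-07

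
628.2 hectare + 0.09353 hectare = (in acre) 1553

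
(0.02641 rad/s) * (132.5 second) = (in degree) 200.5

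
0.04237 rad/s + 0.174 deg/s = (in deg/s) 2.602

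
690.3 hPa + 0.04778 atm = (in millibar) 738.7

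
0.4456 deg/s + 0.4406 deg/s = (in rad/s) 0.01547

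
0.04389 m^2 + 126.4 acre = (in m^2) 5.115e+05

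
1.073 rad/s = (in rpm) 10.25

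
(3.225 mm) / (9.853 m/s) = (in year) 1.038e-11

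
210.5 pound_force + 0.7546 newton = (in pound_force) 210.7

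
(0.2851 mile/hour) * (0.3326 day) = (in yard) 4005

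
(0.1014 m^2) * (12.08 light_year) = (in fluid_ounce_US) 3.919e+20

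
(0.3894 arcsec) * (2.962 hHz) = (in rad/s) 0.0005592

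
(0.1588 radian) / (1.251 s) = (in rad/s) 0.1269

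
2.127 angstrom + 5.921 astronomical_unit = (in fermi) 8.858e+26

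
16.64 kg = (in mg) 1.664e+07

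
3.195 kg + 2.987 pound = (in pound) 10.03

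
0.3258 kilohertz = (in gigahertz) 3.258e-07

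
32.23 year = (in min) 1.694e+07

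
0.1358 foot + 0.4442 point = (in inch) 1.636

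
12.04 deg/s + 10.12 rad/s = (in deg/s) 591.9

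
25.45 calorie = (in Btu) 0.1009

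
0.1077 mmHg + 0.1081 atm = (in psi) 1.591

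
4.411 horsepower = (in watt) 3289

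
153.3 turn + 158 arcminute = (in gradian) 6.132e+04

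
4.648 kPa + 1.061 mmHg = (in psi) 0.6947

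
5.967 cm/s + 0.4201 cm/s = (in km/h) 0.2299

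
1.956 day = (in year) 0.005359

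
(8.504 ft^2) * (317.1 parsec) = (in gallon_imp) 1.7e+21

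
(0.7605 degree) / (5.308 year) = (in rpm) 7.572e-10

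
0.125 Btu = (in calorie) 31.52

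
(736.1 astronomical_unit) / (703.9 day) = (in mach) 5318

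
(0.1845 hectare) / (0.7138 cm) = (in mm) 2.585e+08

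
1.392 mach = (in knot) 921.3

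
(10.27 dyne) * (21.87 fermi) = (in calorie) 5.368e-19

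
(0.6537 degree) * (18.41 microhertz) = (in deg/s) 1.203e-05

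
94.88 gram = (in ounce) 3.347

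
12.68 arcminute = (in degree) 0.2113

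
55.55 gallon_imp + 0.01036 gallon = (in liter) 252.6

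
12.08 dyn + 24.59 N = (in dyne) 2.459e+06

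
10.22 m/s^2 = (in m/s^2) 10.22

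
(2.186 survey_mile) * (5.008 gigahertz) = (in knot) 3.425e+13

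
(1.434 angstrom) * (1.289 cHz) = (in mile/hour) 4.135e-12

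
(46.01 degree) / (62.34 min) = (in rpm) 0.00205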